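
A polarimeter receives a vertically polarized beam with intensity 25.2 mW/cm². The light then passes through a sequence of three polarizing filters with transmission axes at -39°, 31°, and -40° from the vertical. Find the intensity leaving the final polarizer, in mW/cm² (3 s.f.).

By Malus's law, I₁ = 25.2 mW/cm² · cos²(39°) = 15.22 mW/cm².
I₂ = I₁ · cos²(70°) = 15.22 · 0.117 = 1.78 mW/cm².
I₃ = I₂ · cos²(71°) = 1.78 · 0.106 = 0.1887 mW/cm².

I ≈ 0.189 mW/cm²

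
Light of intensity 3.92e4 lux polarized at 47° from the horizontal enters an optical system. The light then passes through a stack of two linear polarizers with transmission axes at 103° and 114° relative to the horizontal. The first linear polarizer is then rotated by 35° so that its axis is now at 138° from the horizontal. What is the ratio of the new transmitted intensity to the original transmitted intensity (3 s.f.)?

Before rotation:
I₁ = I₀ cos²(103° − 47°) = I₀ cos²(56°) = 0.3127 I₀.
I₂ = I₁ cos²(114° − 103°) = 0.3127 I₀ · cos²(11°) = 0.3013 I₀.
After rotation:
I₁ = I₀ cos²(138° − 47°) = I₀ cos²(89°) = 0.0003046 I₀.
I₂ = I₁ cos²(114° − 138°) = 0.0003046 I₀ · cos²(24°) = 0.0002542 I₀.
Ratio = 0.0002542 / 0.3013 = 0.0008436.

I_new/I_old ≈ 0.000844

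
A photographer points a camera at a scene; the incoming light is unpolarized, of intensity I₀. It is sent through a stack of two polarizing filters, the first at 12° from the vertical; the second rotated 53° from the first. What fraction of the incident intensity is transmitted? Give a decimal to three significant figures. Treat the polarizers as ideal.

≈ 0.181 I₀

Unpolarized light through the first polarizer → I₁ = ½ I₀, now polarized at 12°.
I₂ = I₁ cos²(53°) = 0.5 · 0.3622 I₀ = 0.1811 I₀.
Transmitted fraction = 0.1811.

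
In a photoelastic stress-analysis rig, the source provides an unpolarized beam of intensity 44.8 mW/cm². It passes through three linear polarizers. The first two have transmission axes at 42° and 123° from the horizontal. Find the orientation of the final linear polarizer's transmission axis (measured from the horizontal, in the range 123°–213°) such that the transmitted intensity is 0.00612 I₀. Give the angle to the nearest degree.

θ ≈ 168°

Unpolarized light through the first polarizer → I₁ = ½ I₀, now polarized at 42°.
I₂ = I₁ cos²(123° − 42°) = 0.5 I₀ · cos²(81°) = 0.01224 I₀.
Need I₃/I₀ = 0.00612, so cos²(θ − 123°) = 0.00612 / 0.01224 = 0.5002.
θ − 123° = arccos(√0.5002) = 45.0°, giving θ ≈ 123 + 45.0 = 168.0°.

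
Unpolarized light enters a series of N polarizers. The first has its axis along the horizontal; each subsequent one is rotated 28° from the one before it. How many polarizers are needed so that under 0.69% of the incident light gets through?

N = 19

First polarizer halves the unpolarized light: factor 1/2.
Each further stage multiplies by cos²(28°) = 0.7796.
After N polarizers: T = 0.5·0.7796^(N−1). Require T < 0.0069 ⇒ N−1 > ln(0.0069/0.5)/ln(0.7796) = 17.20, so N−1 ≥ 18 and N = 19.
Check: N=19 gives T = 0.005658 < 0.0069; N=18 gives T = 0.007257.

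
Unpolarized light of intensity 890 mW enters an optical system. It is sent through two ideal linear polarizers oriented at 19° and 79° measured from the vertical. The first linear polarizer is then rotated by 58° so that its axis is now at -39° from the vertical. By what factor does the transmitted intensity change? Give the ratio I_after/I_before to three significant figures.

I_new/I_old ≈ 0.882

Before rotation:
Unpolarized light through the first polarizer → I₁ = ½ I₀, now polarized at 19°.
I₂ = I₁ cos²(79° − 19°) = 0.5 I₀ · cos²(60°) = 0.125 I₀.
After rotation:
Unpolarized light through the first polarizer → I₁ = ½ I₀, now polarized at -39°.
Angle between axes 1 and 2: 62°. I₂ = 0.5 I₀ · cos²(62°) = 0.1102 I₀.
Ratio = 0.1102 / 0.125 = 0.8816.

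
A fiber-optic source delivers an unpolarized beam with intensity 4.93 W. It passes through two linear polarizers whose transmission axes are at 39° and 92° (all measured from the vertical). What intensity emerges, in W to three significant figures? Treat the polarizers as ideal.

I ≈ 0.893 W

Unpolarized light through the first polarizer → I₁ = 4.93 W/2 = 2.465 W, polarized at 39°.
I₂ = I₁ · cos²(53°) = 2.465 · 0.3622 = 0.8928 W.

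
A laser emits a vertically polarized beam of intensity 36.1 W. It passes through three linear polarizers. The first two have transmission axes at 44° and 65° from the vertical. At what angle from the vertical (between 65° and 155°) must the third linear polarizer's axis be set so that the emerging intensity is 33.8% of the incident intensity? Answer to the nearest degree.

θ ≈ 95°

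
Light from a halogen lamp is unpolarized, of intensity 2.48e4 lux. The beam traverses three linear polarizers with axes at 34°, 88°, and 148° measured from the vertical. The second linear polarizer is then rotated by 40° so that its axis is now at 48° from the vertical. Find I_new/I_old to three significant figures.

I_new/I_old ≈ 0.329

Before rotation:
Unpolarized light through the first polarizer → I₁ = ½ I₀, now polarized at 34°.
I₂ = I₁ cos²(88° − 34°) = 0.5 I₀ · cos²(54°) = 0.1727 I₀.
I₃ = I₂ cos²(148° − 88°) = 0.1727 I₀ · cos²(60°) = 0.04319 I₀.
After rotation:
Unpolarized light through the first polarizer → I₁ = ½ I₀, now polarized at 34°.
I₂ = I₁ cos²(48° − 34°) = 0.5 I₀ · cos²(14°) = 0.4707 I₀.
Angle between axes 2 and 3: 80°. I₃ = 0.4707 I₀ · cos²(80°) = 0.01419 I₀.
Ratio = 0.01419 / 0.04319 = 0.3287.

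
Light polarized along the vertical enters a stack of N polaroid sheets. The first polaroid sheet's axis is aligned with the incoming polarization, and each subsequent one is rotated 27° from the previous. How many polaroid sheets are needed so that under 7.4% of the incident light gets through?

First polarizer is aligned with the polarization: full transmission.
Each further stage multiplies by cos²(27°) = 0.7939.
After N polarizers: T = 0.7939^(N−1). Require T < 0.074 ⇒ N−1 > ln(0.074)/ln(0.7939) = 11.28, so N−1 ≥ 12 and N = 13.
Check: N=13 gives T = 0.06268 < 0.074; N=12 gives T = 0.07895.

N = 13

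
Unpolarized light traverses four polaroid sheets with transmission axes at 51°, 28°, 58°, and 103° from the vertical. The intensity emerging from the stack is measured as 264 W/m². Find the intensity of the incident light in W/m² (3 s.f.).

Unpolarized light through the first polarizer → I₁ = ½ I₀, now polarized at 51°.
I₂ = I₁ cos²(28° − 51°) = 0.5 I₀ · cos²(23°) = 0.4237 I₀.
I₃ = I₂ cos²(58° − 28°) = 0.4237 I₀ · cos²(30°) = 0.3177 I₀.
I₄ = I₃ cos²(103° − 58°) = 0.3177 I₀ · cos²(45°) = 0.1589 I₀.
So 264 W/m² = 0.1589 I₀, giving I₀ = 264/0.1589 = 1662 W/m².

I₀ ≈ 1660 W/m²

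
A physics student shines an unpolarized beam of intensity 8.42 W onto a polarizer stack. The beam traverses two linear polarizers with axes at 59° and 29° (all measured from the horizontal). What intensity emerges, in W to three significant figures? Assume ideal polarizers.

Unpolarized light through the first polarizer → I₁ = 8.42 W/2 = 4.21 W, polarized at 59°.
I₂ = I₁ · cos²(30°) = 4.21 · 0.75 = 3.158 W.

I ≈ 3.16 W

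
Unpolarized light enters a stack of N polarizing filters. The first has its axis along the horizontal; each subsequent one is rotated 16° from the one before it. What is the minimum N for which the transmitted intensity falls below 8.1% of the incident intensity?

First polarizer halves the unpolarized light: factor 1/2.
Each further stage multiplies by cos²(16°) = 0.924.
After N polarizers: T = 0.5·0.924^(N−1). Require T < 0.081 ⇒ N−1 > ln(0.081/0.5)/ln(0.924) = 23.03, so N−1 ≥ 24 and N = 25.
Check: N=25 gives T = 0.07505 < 0.081; N=24 gives T = 0.08122.

N = 25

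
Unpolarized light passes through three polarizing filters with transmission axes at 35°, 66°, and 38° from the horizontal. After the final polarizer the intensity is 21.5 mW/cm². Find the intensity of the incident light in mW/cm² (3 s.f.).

Unpolarized light through the first polarizer → I₁ = ½ I₀, now polarized at 35°.
I₂ = I₁ cos²(66° − 35°) = 0.5 I₀ · cos²(31°) = 0.3674 I₀.
I₃ = I₂ cos²(38° − 66°) = 0.3674 I₀ · cos²(28°) = 0.2864 I₀.
So 21.5 mW/cm² = 0.2864 I₀, giving I₀ = 21.5/0.2864 = 75.07 mW/cm².

I₀ ≈ 75.1 mW/cm²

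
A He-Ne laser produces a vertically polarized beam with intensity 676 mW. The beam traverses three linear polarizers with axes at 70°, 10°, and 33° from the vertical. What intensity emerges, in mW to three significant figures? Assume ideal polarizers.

I₁ = 676 mW · cos²(70°) = 79.08 mW.
I₂ = I₁ · cos²(60°) = 79.08 · 0.25 = 19.77 mW.
I₃ = I₂ · cos²(23°) = 19.77 · 0.8473 = 16.75 mW.

I ≈ 16.8 mW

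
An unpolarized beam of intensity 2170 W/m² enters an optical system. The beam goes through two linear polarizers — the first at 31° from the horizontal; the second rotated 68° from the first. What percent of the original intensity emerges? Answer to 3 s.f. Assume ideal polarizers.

≈ 7.02%

Unpolarized light through the first polarizer → I₁ = 2170 W/m²/2 = 1085 W/m², polarized at 31°.
I₂ = I₁ · cos²(68°) = 1085 · 0.1403 = 152.3 W/m².
That is 7.017% of the incident intensity.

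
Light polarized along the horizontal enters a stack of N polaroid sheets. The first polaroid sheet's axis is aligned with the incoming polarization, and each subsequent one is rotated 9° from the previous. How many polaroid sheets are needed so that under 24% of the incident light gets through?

First polarizer is aligned with the polarization: full transmission.
Each further stage multiplies by cos²(9°) = 0.9755.
After N polarizers: T = 0.9755^(N−1). Require T < 0.24 ⇒ N−1 > ln(0.24)/ln(0.9755) = 57.60, so N−1 ≥ 58 and N = 59.
Check: N=59 gives T = 0.2376 < 0.24; N=58 gives T = 0.2436.

N = 59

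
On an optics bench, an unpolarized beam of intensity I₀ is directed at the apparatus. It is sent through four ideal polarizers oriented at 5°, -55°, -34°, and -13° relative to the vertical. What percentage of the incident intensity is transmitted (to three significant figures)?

≈ 9.50%

Unpolarized light through the first polarizer → I₁ = ½ I₀, now polarized at 5°.
I₂ = I₁ cos²(-55° − 5°) = 0.5 I₀ · cos²(60°) = 0.125 I₀.
I₃ = I₂ cos²(-34° + 55°) = 0.125 I₀ · cos²(21°) = 0.1089 I₀.
I₄ = I₃ cos²(-13° + 34°) = 0.1089 I₀ · cos²(21°) = 0.09495 I₀.
That is 9.495% of the incident intensity.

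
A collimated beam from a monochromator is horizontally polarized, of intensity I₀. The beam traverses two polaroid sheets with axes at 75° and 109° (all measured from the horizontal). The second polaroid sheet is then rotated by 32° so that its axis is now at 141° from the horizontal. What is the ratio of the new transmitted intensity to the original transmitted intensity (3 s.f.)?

Before rotation:
I₁ = I₀ cos²(75° − 0°) = I₀ cos²(75°) = 0.06699 I₀.
I₂ = I₁ cos²(109° − 75°) = 0.06699 I₀ · cos²(34°) = 0.04604 I₀.
After rotation:
I₁ = I₀ cos²(75° − 0°) = I₀ cos²(75°) = 0.06699 I₀.
I₂ = I₁ cos²(141° − 75°) = 0.06699 I₀ · cos²(66°) = 0.01108 I₀.
Ratio = 0.01108 / 0.04604 = 0.2407.

I_new/I_old ≈ 0.241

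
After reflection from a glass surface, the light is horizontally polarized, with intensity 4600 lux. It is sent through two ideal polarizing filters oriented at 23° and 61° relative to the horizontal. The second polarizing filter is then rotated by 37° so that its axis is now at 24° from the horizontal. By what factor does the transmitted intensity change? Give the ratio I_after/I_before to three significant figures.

I_new/I_old ≈ 1.61

Before rotation:
I₁ = I₀ cos²(23° − 0°) = I₀ cos²(23°) = 0.8473 I₀.
I₂ = I₁ cos²(61° − 23°) = 0.8473 I₀ · cos²(38°) = 0.5262 I₀.
After rotation:
I₁ = I₀ cos²(23° − 0°) = I₀ cos²(23°) = 0.8473 I₀.
I₂ = I₁ cos²(24° − 23°) = 0.8473 I₀ · cos²(1°) = 0.8471 I₀.
Ratio = 0.8471 / 0.5262 = 1.61.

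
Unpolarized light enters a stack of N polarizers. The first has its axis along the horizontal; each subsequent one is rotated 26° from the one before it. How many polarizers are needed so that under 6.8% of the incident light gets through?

First polarizer halves the unpolarized light: factor 1/2.
Each further stage multiplies by cos²(26°) = 0.8078.
After N polarizers: T = 0.5·0.8078^(N−1). Require T < 0.068 ⇒ N−1 > ln(0.068/0.5)/ln(0.8078) = 9.35, so N−1 ≥ 10 and N = 11.
Check: N=11 gives T = 0.05918 < 0.068; N=10 gives T = 0.07326.

N = 11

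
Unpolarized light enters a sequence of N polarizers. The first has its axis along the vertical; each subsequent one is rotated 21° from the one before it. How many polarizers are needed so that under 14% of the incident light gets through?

First polarizer halves the unpolarized light: factor 1/2.
Each further stage multiplies by cos²(21°) = 0.8716.
After N polarizers: T = 0.5·0.8716^(N−1). Require T < 0.14 ⇒ N−1 > ln(0.14/0.5)/ln(0.8716) = 9.26, so N−1 ≥ 10 and N = 11.
Check: N=11 gives T = 0.1265 < 0.14; N=10 gives T = 0.1451.

N = 11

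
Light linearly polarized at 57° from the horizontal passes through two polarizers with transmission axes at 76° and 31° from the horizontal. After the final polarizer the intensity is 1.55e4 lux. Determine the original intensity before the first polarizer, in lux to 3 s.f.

By Malus's law, I₁ = I₀ cos²(76° − 57°) = I₀ cos²(19°) = 0.894 I₀.
I₂ = I₁ cos²(31° − 76°) = 0.894 I₀ · cos²(45°) = 0.447 I₀.
So 1.55e4 lux = 0.447 I₀, giving I₀ = 1.55e4/0.447 = 3.468e+04 lux.

I₀ ≈ 3.47e4 lux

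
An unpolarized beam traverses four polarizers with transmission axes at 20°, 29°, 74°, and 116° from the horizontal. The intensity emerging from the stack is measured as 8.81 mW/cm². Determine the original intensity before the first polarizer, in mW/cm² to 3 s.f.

I₀ ≈ 65.4 mW/cm²

Unpolarized light through the first polarizer → I₁ = ½ I₀, now polarized at 20°.
I₂ = I₁ cos²(29° − 20°) = 0.5 I₀ · cos²(9°) = 0.4878 I₀.
I₃ = I₂ cos²(74° − 29°) = 0.4878 I₀ · cos²(45°) = 0.2439 I₀.
I₄ = I₃ cos²(116° − 74°) = 0.2439 I₀ · cos²(42°) = 0.1347 I₀.
So 8.81 mW/cm² = 0.1347 I₀, giving I₀ = 8.81/0.1347 = 65.41 mW/cm².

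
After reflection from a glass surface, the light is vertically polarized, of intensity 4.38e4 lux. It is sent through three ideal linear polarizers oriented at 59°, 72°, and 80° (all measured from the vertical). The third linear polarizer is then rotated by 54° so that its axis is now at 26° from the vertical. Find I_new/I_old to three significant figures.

I_new/I_old ≈ 0.492

Before rotation:
I₁ = I₀ cos²(59° − 0°) = I₀ cos²(59°) = 0.2653 I₀.
I₂ = I₁ cos²(72° − 59°) = 0.2653 I₀ · cos²(13°) = 0.2518 I₀.
I₃ = I₂ cos²(80° − 72°) = 0.2518 I₀ · cos²(8°) = 0.247 I₀.
After rotation:
I₁ = I₀ cos²(59° − 0°) = I₀ cos²(59°) = 0.2653 I₀.
I₂ = I₁ cos²(72° − 59°) = 0.2653 I₀ · cos²(13°) = 0.2518 I₀.
I₃ = I₂ cos²(26° − 72°) = 0.2518 I₀ · cos²(46°) = 0.1215 I₀.
Ratio = 0.1215 / 0.247 = 0.4921.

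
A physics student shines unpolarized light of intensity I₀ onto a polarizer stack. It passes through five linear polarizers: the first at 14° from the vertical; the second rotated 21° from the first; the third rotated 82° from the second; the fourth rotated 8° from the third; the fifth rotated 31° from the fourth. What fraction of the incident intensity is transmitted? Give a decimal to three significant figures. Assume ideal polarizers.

≈ 0.00608 I₀

Unpolarized light through the first polarizer → I₁ = ½ I₀, now polarized at 14°.
I₂ = I₁ cos²(21°) = 0.5 · 0.8716 I₀ = 0.4358 I₀.
I₃ = I₂ cos²(82°) = 0.4358 · 0.01937 I₀ = 0.008441 I₀.
I₄ = I₃ cos²(8°) = 0.008441 · 0.9806 I₀ = 0.008277 I₀.
I₅ = I₄ cos²(31°) = 0.008277 · 0.7347 I₀ = 0.006082 I₀.
Transmitted fraction = 0.006082.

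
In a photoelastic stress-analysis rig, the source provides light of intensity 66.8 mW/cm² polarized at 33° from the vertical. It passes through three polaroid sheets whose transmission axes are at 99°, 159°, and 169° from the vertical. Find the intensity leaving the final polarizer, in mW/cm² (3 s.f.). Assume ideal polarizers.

I₁ = 66.8 mW/cm² · cos²(66°) = 11.05 mW/cm².
I₂ = I₁ · cos²(60°) = 11.05 · 0.25 = 2.763 mW/cm².
I₃ = I₂ · cos²(10°) = 2.763 · 0.9698 = 2.679 mW/cm².

I ≈ 2.68 mW/cm²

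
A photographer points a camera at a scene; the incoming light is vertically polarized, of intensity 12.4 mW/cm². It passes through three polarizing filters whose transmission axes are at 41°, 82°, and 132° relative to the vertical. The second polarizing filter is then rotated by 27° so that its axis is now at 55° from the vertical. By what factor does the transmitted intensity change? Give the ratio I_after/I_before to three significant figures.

I_new/I_old ≈ 0.202

Before rotation:
By Malus's law, I₁ = I₀ cos²(41° − 0°) = I₀ cos²(41°) = 0.5696 I₀.
I₂ = I₁ cos²(82° − 41°) = 0.5696 I₀ · cos²(41°) = 0.3244 I₀.
I₃ = I₂ cos²(132° − 82°) = 0.3244 I₀ · cos²(50°) = 0.134 I₀.
After rotation:
I₁ = I₀ cos²(41° − 0°) = I₀ cos²(41°) = 0.5696 I₀.
I₂ = I₁ cos²(55° − 41°) = 0.5696 I₀ · cos²(14°) = 0.5363 I₀.
I₃ = I₂ cos²(132° − 55°) = 0.5363 I₀ · cos²(77°) = 0.02714 I₀.
Ratio = 0.02714 / 0.134 = 0.2024.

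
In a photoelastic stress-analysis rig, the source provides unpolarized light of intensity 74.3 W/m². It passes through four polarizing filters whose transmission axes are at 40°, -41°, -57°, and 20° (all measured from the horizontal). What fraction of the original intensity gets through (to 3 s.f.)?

I/I₀ ≈ 0.000572

Unpolarized light through the first polarizer → I₁ = 74.3 W/m²/2 = 37.15 W/m², polarized at 40°.
I₂ = I₁ · cos²(81°) = 37.15 · 0.02447 = 0.9091 W/m².
I₃ = I₂ · cos²(16°) = 0.9091 · 0.924 = 0.8401 W/m².
I₄ = I₃ · cos²(77°) = 0.8401 · 0.0506 = 0.04251 W/m².
Transmitted fraction = 0.0005721.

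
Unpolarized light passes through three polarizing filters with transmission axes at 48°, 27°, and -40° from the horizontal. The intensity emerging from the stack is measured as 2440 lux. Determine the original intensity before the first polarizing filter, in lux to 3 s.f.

I₀ ≈ 3.67e4 lux

Unpolarized light through the first polarizer → I₁ = ½ I₀, now polarized at 48°.
I₂ = I₁ cos²(27° − 48°) = 0.5 I₀ · cos²(21°) = 0.4358 I₀.
I₃ = I₂ cos²(-40° − 27°) = 0.4358 I₀ · cos²(67°) = 0.06653 I₀.
So 2440 lux = 0.06653 I₀, giving I₀ = 2440/0.06653 = 3.667e+04 lux.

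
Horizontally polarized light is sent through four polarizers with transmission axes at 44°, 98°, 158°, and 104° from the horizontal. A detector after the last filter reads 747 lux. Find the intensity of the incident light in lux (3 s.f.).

By Malus's law, I₁ = I₀ cos²(44° − 0°) = I₀ cos²(44°) = 0.5174 I₀.
I₂ = I₁ cos²(98° − 44°) = 0.5174 I₀ · cos²(54°) = 0.1788 I₀.
I₃ = I₂ cos²(158° − 98°) = 0.1788 I₀ · cos²(60°) = 0.04469 I₀.
I₄ = I₃ cos²(104° − 158°) = 0.04469 I₀ · cos²(54°) = 0.01544 I₀.
So 747 lux = 0.01544 I₀, giving I₀ = 747/0.01544 = 4.838e+04 lux.

I₀ ≈ 4.84e4 lux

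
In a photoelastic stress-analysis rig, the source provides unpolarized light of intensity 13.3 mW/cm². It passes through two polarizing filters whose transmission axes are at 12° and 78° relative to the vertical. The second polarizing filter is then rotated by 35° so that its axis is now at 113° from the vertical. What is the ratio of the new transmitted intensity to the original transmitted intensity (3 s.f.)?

Before rotation:
Unpolarized light through the first polarizer → I₁ = ½ I₀, now polarized at 12°.
I₂ = I₁ cos²(78° − 12°) = 0.5 I₀ · cos²(66°) = 0.08272 I₀.
After rotation:
Unpolarized light through the first polarizer → I₁ = ½ I₀, now polarized at 12°.
Angle between axes 1 and 2: 79°. I₂ = 0.5 I₀ · cos²(79°) = 0.0182 I₀.
Ratio = 0.0182 / 0.08272 = 0.2201.

I_new/I_old ≈ 0.220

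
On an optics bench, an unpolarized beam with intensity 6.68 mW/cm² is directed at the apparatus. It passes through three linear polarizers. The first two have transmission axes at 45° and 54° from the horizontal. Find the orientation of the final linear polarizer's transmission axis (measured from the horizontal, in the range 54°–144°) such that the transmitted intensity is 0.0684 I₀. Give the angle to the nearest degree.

θ ≈ 122°

Unpolarized light through the first polarizer → I₁ = ½ I₀, now polarized at 45°.
I₂ = I₁ cos²(54° − 45°) = 0.5 I₀ · cos²(9°) = 0.4878 I₀.
Need I₃/I₀ = 0.0684, so cos²(θ − 54°) = 0.0684 / 0.4878 = 0.1402.
θ − 54° = arccos(√0.1402) = 68.0°, giving θ ≈ 54 + 68.0 = 122.0°.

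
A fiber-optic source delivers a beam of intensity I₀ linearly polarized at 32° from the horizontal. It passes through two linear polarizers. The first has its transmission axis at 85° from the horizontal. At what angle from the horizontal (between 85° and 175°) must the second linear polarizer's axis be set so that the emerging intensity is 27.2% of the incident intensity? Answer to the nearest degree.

θ ≈ 115°

By Malus's law, I₁ = I₀ cos²(85° − 32°) = I₀ cos²(53°) = 0.3622 I₀.
Need I₂/I₀ = 0.272, so cos²(θ − 85°) = 0.272 / 0.3622 = 0.751.
θ − 85° = arccos(√0.751) = 29.9°, giving θ ≈ 85 + 29.9 = 114.9°.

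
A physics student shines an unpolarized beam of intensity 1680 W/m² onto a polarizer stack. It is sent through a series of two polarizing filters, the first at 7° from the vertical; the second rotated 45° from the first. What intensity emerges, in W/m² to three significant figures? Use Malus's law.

I ≈ 420 W/m²

Unpolarized light through the first polarizer → I₁ = 1680 W/m²/2 = 840 W/m², polarized at 7°.
I₂ = I₁ · cos²(45°) = 840 · 0.5 = 420 W/m².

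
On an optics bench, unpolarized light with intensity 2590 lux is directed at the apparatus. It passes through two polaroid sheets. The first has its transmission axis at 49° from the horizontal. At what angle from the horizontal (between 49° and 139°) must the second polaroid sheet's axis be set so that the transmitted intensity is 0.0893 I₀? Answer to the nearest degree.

θ ≈ 114°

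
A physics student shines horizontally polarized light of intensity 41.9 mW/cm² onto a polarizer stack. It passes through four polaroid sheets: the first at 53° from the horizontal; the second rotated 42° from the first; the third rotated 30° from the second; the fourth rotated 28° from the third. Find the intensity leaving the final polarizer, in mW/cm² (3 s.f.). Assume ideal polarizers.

I ≈ 4.90 mW/cm²

By Malus's law, I₁ = 41.9 mW/cm² · cos²(53°) = 15.18 mW/cm².
I₂ = I₁ · cos²(42°) = 15.18 · 0.5523 = 8.381 mW/cm².
I₃ = I₂ · cos²(30°) = 8.381 · 0.75 = 6.286 mW/cm².
I₄ = I₃ · cos²(28°) = 6.286 · 0.7796 = 4.9 mW/cm².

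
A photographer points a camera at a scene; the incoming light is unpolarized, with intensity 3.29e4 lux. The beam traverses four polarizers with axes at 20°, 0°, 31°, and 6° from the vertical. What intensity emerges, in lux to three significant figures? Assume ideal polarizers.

I ≈ 8770 lux

Unpolarized light through the first polarizer → I₁ = 3.29e4 lux/2 = 1.645e+04 lux, polarized at 20°.
I₂ = I₁ · cos²(20°) = 1.645e+04 · 0.883 = 1.453e+04 lux.
I₃ = I₂ · cos²(31°) = 1.453e+04 · 0.7347 = 1.067e+04 lux.
I₄ = I₃ · cos²(25°) = 1.067e+04 · 0.8214 = 8766 lux.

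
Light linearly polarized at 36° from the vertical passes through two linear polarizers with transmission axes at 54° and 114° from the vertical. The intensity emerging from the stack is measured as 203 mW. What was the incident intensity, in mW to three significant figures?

I₁ = I₀ cos²(54° − 36°) = I₀ cos²(18°) = 0.9045 I₀.
I₂ = I₁ cos²(114° − 54°) = 0.9045 I₀ · cos²(60°) = 0.2261 I₀.
So 203 mW = 0.2261 I₀, giving I₀ = 203/0.2261 = 897.7 mW.

I₀ ≈ 898 mW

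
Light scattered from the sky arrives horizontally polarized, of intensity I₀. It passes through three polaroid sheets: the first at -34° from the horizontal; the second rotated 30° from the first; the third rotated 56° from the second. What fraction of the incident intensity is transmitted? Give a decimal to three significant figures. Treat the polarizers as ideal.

≈ 0.161 I₀

By Malus's law, I₁ = I₀ cos²(-34° − 0°) = I₀ cos²(34°) = 0.6873 I₀.
I₂ = I₁ cos²(30°) = 0.6873 · 0.75 I₀ = 0.5155 I₀.
I₃ = I₂ cos²(56°) = 0.5155 · 0.3127 I₀ = 0.1612 I₀.
Transmitted fraction = 0.1612.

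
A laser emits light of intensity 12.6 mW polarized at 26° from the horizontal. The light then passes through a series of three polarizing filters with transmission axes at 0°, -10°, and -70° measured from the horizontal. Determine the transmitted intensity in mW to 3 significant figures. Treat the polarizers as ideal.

By Malus's law, I₁ = 12.6 mW · cos²(26°) = 10.18 mW.
I₂ = I₁ · cos²(10°) = 10.18 · 0.9698 = 9.872 mW.
I₃ = I₂ · cos²(60°) = 9.872 · 0.25 = 2.468 mW.

I ≈ 2.47 mW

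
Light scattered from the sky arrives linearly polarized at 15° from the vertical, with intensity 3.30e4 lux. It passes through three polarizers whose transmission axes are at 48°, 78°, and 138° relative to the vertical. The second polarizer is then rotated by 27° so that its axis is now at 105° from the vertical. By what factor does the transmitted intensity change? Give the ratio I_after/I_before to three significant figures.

I_new/I_old ≈ 1.11

Before rotation:
I₁ = I₀ cos²(48° − 15°) = I₀ cos²(33°) = 0.7034 I₀.
I₂ = I₁ cos²(78° − 48°) = 0.7034 I₀ · cos²(30°) = 0.5275 I₀.
I₃ = I₂ cos²(138° − 78°) = 0.5275 I₀ · cos²(60°) = 0.1319 I₀.
After rotation:
I₁ = I₀ cos²(48° − 15°) = I₀ cos²(33°) = 0.7034 I₀.
I₂ = I₁ cos²(105° − 48°) = 0.7034 I₀ · cos²(57°) = 0.2086 I₀.
I₃ = I₂ cos²(138° − 105°) = 0.2086 I₀ · cos²(33°) = 0.1468 I₀.
Ratio = 0.1468 / 0.1319 = 1.113.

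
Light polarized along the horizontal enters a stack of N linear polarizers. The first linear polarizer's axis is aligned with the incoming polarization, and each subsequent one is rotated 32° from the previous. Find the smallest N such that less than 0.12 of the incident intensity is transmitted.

N = 8

First polarizer is aligned with the polarization: full transmission.
Each further stage multiplies by cos²(32°) = 0.7192.
After N polarizers: T = 0.7192^(N−1). Require T < 0.12 ⇒ N−1 > ln(0.12)/ln(0.7192) = 6.43, so N−1 ≥ 7 and N = 8.
Check: N=8 gives T = 0.09951 < 0.12; N=7 gives T = 0.1384.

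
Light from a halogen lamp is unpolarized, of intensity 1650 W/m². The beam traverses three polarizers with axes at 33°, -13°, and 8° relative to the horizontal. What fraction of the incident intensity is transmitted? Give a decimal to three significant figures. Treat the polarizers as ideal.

I/I₀ ≈ 0.210

Unpolarized light through the first polarizer → I₁ = 1650 W/m²/2 = 825 W/m², polarized at 33°.
I₂ = I₁ · cos²(46°) = 825 · 0.4826 = 398.1 W/m².
I₃ = I₂ · cos²(21°) = 398.1 · 0.8716 = 347 W/m².
Transmitted fraction = 0.2103.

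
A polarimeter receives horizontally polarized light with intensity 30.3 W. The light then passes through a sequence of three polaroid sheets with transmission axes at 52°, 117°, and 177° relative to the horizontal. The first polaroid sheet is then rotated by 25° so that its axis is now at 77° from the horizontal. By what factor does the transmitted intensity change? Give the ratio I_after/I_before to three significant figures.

I_new/I_old ≈ 0.439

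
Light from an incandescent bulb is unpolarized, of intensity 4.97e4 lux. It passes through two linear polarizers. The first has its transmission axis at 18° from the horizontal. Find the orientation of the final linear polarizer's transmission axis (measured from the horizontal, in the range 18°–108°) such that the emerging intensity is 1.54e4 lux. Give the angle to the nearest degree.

θ ≈ 56°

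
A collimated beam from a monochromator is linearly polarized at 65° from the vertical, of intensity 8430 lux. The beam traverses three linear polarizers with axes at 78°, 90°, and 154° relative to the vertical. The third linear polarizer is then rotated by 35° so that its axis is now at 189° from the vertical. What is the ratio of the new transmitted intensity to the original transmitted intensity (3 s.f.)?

Before rotation:
I₁ = I₀ cos²(78° − 65°) = I₀ cos²(13°) = 0.9494 I₀.
I₂ = I₁ cos²(90° − 78°) = 0.9494 I₀ · cos²(12°) = 0.9084 I₀.
I₃ = I₂ cos²(154° − 90°) = 0.9084 I₀ · cos²(64°) = 0.1746 I₀.
After rotation:
I₁ = I₀ cos²(78° − 65°) = I₀ cos²(13°) = 0.9494 I₀.
I₂ = I₁ cos²(90° − 78°) = 0.9494 I₀ · cos²(12°) = 0.9084 I₀.
Angle between axes 2 and 3: 81°. I₃ = 0.9084 I₀ · cos²(81°) = 0.02223 I₀.
Ratio = 0.02223 / 0.1746 = 0.1273.

I_new/I_old ≈ 0.127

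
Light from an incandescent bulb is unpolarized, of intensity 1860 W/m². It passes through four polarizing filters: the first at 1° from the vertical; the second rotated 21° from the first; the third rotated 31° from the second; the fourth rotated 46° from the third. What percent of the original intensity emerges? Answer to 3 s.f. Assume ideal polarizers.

Unpolarized light through the first polarizer → I₁ = 1860 W/m²/2 = 930 W/m², polarized at 1°.
I₂ = I₁ · cos²(21°) = 930 · 0.8716 = 810.6 W/m².
I₃ = I₂ · cos²(31°) = 810.6 · 0.7347 = 595.5 W/m².
I₄ = I₃ · cos²(46°) = 595.5 · 0.4826 = 287.4 W/m².
That is 15.45% of the incident intensity.

≈ 15.5%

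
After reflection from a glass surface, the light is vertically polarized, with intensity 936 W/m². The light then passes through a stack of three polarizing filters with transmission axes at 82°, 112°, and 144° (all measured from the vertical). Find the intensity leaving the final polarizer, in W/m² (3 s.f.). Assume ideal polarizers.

By Malus's law, I₁ = 936 W/m² · cos²(82°) = 18.13 W/m².
I₂ = I₁ · cos²(30°) = 18.13 · 0.75 = 13.6 W/m².
I₃ = I₂ · cos²(32°) = 13.6 · 0.7192 = 9.779 W/m².

I ≈ 9.78 W/m²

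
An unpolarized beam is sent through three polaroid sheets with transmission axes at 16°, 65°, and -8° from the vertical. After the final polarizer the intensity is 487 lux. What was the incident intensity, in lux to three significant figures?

I₀ ≈ 2.65e4 lux

Unpolarized light through the first polarizer → I₁ = ½ I₀, now polarized at 16°.
I₂ = I₁ cos²(65° − 16°) = 0.5 I₀ · cos²(49°) = 0.2152 I₀.
I₃ = I₂ cos²(-8° − 65°) = 0.2152 I₀ · cos²(73°) = 0.0184 I₀.
So 487 lux = 0.0184 I₀, giving I₀ = 487/0.0184 = 2.647e+04 lux.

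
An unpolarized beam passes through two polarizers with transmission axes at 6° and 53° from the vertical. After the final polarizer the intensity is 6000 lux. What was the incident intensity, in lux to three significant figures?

I₀ ≈ 2.58e4 lux

Unpolarized light through the first polarizer → I₁ = ½ I₀, now polarized at 6°.
I₂ = I₁ cos²(53° − 6°) = 0.5 I₀ · cos²(47°) = 0.2326 I₀.
So 6000 lux = 0.2326 I₀, giving I₀ = 6000/0.2326 = 2.58e+04 lux.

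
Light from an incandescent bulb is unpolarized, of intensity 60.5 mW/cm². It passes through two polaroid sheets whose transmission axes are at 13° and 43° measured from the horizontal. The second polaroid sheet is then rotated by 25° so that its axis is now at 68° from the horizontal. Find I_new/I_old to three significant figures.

Before rotation:
Unpolarized light through the first polarizer → I₁ = ½ I₀, now polarized at 13°.
I₂ = I₁ cos²(43° − 13°) = 0.5 I₀ · cos²(30°) = 0.375 I₀.
After rotation:
Unpolarized light through the first polarizer → I₁ = ½ I₀, now polarized at 13°.
I₂ = I₁ cos²(68° − 13°) = 0.5 I₀ · cos²(55°) = 0.1645 I₀.
Ratio = 0.1645 / 0.375 = 0.4387.

I_new/I_old ≈ 0.439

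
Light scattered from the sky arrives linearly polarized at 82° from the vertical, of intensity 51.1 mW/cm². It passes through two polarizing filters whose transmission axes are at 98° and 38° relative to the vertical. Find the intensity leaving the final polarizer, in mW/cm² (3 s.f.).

By Malus's law, I₁ = 51.1 mW/cm² · cos²(16°) = 47.22 mW/cm².
I₂ = I₁ · cos²(60°) = 47.22 · 0.25 = 11.8 mW/cm².

I ≈ 11.8 mW/cm²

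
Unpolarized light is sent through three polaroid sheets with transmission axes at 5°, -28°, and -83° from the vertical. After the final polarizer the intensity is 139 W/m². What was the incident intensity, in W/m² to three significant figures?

Unpolarized light through the first polarizer → I₁ = ½ I₀, now polarized at 5°.
I₂ = I₁ cos²(-28° − 5°) = 0.5 I₀ · cos²(33°) = 0.3517 I₀.
I₃ = I₂ cos²(-83° + 28°) = 0.3517 I₀ · cos²(55°) = 0.1157 I₀.
So 139 W/m² = 0.1157 I₀, giving I₀ = 139/0.1157 = 1201 W/m².

I₀ ≈ 1200 W/m²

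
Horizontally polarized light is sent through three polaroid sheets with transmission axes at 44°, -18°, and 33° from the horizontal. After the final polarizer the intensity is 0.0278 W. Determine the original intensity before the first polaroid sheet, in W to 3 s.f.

I₁ = I₀ cos²(44° − 0°) = I₀ cos²(44°) = 0.5174 I₀.
I₂ = I₁ cos²(-18° − 44°) = 0.5174 I₀ · cos²(62°) = 0.114 I₀.
I₃ = I₂ cos²(33° + 18°) = 0.114 I₀ · cos²(51°) = 0.04517 I₀.
So 0.0278 W = 0.04517 I₀, giving I₀ = 0.0278/0.04517 = 0.6155 W.

I₀ ≈ 0.615 W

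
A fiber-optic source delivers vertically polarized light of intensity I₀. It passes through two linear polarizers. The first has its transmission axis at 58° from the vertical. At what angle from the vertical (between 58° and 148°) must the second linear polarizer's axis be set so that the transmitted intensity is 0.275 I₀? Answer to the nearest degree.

θ ≈ 66°

I₁ = I₀ cos²(58° − 0°) = I₀ cos²(58°) = 0.2808 I₀.
Need I₂/I₀ = 0.275, so cos²(θ − 58°) = 0.275 / 0.2808 = 0.9793.
θ − 58° = arccos(√0.9793) = 8.3°, giving θ ≈ 58 + 8.3 = 66.3°.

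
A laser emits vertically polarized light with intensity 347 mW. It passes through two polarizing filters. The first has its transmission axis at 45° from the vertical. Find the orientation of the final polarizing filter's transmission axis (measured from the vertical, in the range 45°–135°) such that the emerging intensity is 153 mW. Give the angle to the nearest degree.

θ ≈ 65°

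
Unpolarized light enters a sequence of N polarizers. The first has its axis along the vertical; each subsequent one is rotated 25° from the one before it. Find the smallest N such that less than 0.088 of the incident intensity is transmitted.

First polarizer halves the unpolarized light: factor 1/2.
Each further stage multiplies by cos²(25°) = 0.8214.
After N polarizers: T = 0.5·0.8214^(N−1). Require T < 0.088 ⇒ N−1 > ln(0.088/0.5)/ln(0.8214) = 8.83, so N−1 ≥ 9 and N = 10.
Check: N=10 gives T = 0.0851 < 0.088; N=9 gives T = 0.1036.

N = 10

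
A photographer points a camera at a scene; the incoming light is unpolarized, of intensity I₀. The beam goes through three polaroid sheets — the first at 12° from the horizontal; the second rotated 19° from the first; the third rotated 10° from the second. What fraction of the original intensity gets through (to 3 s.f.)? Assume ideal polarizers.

≈ 0.434 I₀

Unpolarized light through the first polarizer → I₁ = ½ I₀, now polarized at 12°.
I₂ = I₁ cos²(19°) = 0.5 · 0.894 I₀ = 0.447 I₀.
I₃ = I₂ cos²(10°) = 0.447 · 0.9698 I₀ = 0.4335 I₀.
Transmitted fraction = 0.4335.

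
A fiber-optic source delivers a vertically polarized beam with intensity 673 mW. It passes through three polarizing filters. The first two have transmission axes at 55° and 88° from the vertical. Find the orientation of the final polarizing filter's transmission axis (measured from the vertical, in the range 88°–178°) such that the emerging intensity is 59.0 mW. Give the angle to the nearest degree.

θ ≈ 140°

I₁ = I₀ cos²(55° − 0°) = I₀ cos²(55°) = 0.329 I₀.
I₂ = I₁ cos²(88° − 55°) = 0.329 I₀ · cos²(33°) = 0.2314 I₀.
Target fraction: 59.0 / 673 mW = 0.08767 of I₀.
Need I₃/I₀ = 0.08767, so cos²(θ − 88°) = 0.08767 / 0.2314 = 0.3789.
θ − 88° = arccos(√0.3789) = 52.0°, giving θ ≈ 88 + 52.0 = 140.0°.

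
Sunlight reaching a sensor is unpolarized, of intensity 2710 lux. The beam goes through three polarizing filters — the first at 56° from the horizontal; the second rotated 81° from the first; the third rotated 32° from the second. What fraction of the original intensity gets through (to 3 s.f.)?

I/I₀ ≈ 0.00880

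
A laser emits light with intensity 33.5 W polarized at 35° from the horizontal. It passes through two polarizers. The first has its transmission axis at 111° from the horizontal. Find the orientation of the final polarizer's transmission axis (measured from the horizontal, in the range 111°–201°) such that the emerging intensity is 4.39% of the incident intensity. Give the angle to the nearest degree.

θ ≈ 141°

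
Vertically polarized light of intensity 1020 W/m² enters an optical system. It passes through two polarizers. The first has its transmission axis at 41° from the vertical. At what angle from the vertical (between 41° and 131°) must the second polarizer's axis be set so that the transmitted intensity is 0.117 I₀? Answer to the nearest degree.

θ ≈ 104°

I₁ = I₀ cos²(41° − 0°) = I₀ cos²(41°) = 0.5696 I₀.
Need I₂/I₀ = 0.117, so cos²(θ − 41°) = 0.117 / 0.5696 = 0.2054.
θ − 41° = arccos(√0.2054) = 63.0°, giving θ ≈ 41 + 63.0 = 104.0°.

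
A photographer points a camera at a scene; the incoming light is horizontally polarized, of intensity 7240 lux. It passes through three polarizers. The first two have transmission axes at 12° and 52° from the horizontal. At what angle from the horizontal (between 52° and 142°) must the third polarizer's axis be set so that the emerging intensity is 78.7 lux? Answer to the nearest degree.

I₁ = I₀ cos²(12° − 0°) = I₀ cos²(12°) = 0.9568 I₀.
I₂ = I₁ cos²(52° − 12°) = 0.9568 I₀ · cos²(40°) = 0.5615 I₀.
Target fraction: 78.7 / 7240 lux = 0.01087 of I₀.
Need I₃/I₀ = 0.01087, so cos²(θ − 52°) = 0.01087 / 0.5615 = 0.01936.
θ − 52° = arccos(√0.01936) = 82.0°, giving θ ≈ 52 + 82.0 = 134.0°.

θ ≈ 134°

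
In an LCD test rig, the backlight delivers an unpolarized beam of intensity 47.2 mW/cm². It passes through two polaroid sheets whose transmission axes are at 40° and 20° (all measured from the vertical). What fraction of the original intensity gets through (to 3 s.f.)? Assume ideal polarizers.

I/I₀ ≈ 0.442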